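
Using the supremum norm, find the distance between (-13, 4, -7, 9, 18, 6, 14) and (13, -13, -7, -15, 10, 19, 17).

max(|x_i - y_i|) = max(|-13 - 13|, |4 - (-13)|, |-7 - (-7)|, |9 - (-15)|, |18 - 10|, |6 - 19|, |14 - 17|) = max(26, 17, 0, 24, 8, 13, 3) = 26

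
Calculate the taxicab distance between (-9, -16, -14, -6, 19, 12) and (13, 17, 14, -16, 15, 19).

Σ|x_i - y_i| = |-9 - 13| + |-16 - 17| + |-14 - 14| + |-6 - (-16)| + |19 - 15| + |12 - 19| = 22 + 33 + 28 + 10 + 4 + 7 = 104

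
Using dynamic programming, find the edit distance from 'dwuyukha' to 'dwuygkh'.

Let D[i][j] be the edit distance between the first i characters of 'dwuyukha' and the first j characters of 'dwuygkh', with D[i][0] = i, D[0][j] = j, and D[i][j] = D[i-1][j-1] if the characters match, else 1 + min(D[i-1][j], D[i][j-1], D[i-1][j-1]). Filling the table (rows: prefixes of 'dwuyukha', columns: prefixes of 'dwuygkh'):
     ε  d  w  u  y  g  k  h
  ε  0  1  2  3  4  5  6  7
  d  1  0  1  2  3  4  5  6
  w  2  1  0  1  2  3  4  5
  u  3  2  1  0  1  2  3  4
  y  4  3  2  1  0  1  2  3
  u  5  4  3  2  1  1  2  3
  k  6  5  4  3  2  2  1  2
  h  7  6  5  4  3  3  2  1
  a  8  7  6  5  4  4  3  2
The bottom-right entry gives D[8][7] = 2, so no sequence of fewer than 2 edits works. Backtracking through the table gives one optimal edit sequence (2 edits):
  dwuyukha → dwuygkha (sub u→g @5)
  dwuygkha → dwuygkh (del a @8)
Edit distance = 2.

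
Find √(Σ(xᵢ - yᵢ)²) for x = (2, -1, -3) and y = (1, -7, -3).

√(Σ(x_i - y_i)²) = √((2 - 1)² + (-1 - (-7))² + (-3 - (-3))²)
= √(1² + 6² + 0²) = √(1 + 36 + 0) = √37 ≈ 6.0828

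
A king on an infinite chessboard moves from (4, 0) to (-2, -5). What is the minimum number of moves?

max(|x_i - y_i|) = max(|4 - (-2)|, |0 - (-5)|) = max(6, 5) = 6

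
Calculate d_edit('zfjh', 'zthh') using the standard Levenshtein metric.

Let D[i][j] be the edit distance between the first i characters of 'zfjh' and the first j characters of 'zthh', with D[i][0] = i, D[0][j] = j, and D[i][j] = D[i-1][j-1] if the characters match, else 1 + min(D[i-1][j], D[i][j-1], D[i-1][j-1]). Filling the table (rows: prefixes of 'zfjh', columns: prefixes of 'zthh'):
     ε  z  t  h  h
  ε  0  1  2  3  4
  z  1  0  1  2  3
  f  2  1  1  2  3
  j  3  2  2  2  3
  h  4  3  3  2  2
The bottom-right entry gives D[4][4] = 2, so no sequence of fewer than 2 edits works. Backtracking through the table gives one optimal edit sequence (2 edits):
  zfjh → ztjh (sub f→t @2)
  ztjh → zthh (sub j→h @3)
Edit distance = 2.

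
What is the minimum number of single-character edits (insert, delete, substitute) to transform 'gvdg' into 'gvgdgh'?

Let D[i][j] be the edit distance between the first i characters of 'gvdg' and the first j characters of 'gvgdgh', with D[i][0] = i, D[0][j] = j, and D[i][j] = D[i-1][j-1] if the characters match, else 1 + min(D[i-1][j], D[i][j-1], D[i-1][j-1]). Filling the table (rows: prefixes of 'gvdg', columns: prefixes of 'gvgdgh'):
     ε  g  v  g  d  g  h
  ε  0  1  2  3  4  5  6
  g  1  0  1  2  3  4  5
  v  2  1  0  1  2  3  4
  d  3  2  1  1  1  2  3
  g  4  3  2  1  2  1  2
The bottom-right entry gives D[4][6] = 2, so no sequence of fewer than 2 edits works. Backtracking through the table gives one optimal edit sequence (2 edits):
  gvdg → gvgdg (ins g @3)
  gvgdg → gvgdgh (ins h @6)
Edit distance = 2.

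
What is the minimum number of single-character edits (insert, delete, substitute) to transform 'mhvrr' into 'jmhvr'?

Let D[i][j] be the edit distance between the first i characters of 'mhvrr' and the first j characters of 'jmhvr', with D[i][0] = i, D[0][j] = j, and D[i][j] = D[i-1][j-1] if the characters match, else 1 + min(D[i-1][j], D[i][j-1], D[i-1][j-1]). Filling the table (rows: prefixes of 'mhvrr', columns: prefixes of 'jmhvr'):
     ε  j  m  h  v  r
  ε  0  1  2  3  4  5
  m  1  1  1  2  3  4
  h  2  2  2  1  2  3
  v  3  3  3  2  1  2
  r  4  4  4  3  2  1
  r  5  5  5  4  3  2
The bottom-right entry gives D[5][5] = 2, so no sequence of fewer than 2 edits works. Backtracking through the table gives one optimal edit sequence (2 edits):
  mhvrr → jmhvrr (ins j @1)
  jmhvrr → jmhvr (del r @5)
Edit distance = 2.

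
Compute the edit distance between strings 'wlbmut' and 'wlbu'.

Let D[i][j] be the edit distance between the first i characters of 'wlbmut' and the first j characters of 'wlbu', with D[i][0] = i, D[0][j] = j, and D[i][j] = D[i-1][j-1] if the characters match, else 1 + min(D[i-1][j], D[i][j-1], D[i-1][j-1]). Filling the table (rows: prefixes of 'wlbmut', columns: prefixes of 'wlbu'):
     ε  w  l  b  u
  ε  0  1  2  3  4
  w  1  0  1  2  3
  l  2  1  0  1  2
  b  3  2  1  0  1
  m  4  3  2  1  1
  u  5  4  3  2  1
  t  6  5  4  3  2
The bottom-right entry gives D[6][4] = 2, so no sequence of fewer than 2 edits works. Backtracking through the table gives one optimal edit sequence (2 edits):
  wlbmut → wlbut (del m @4)
  wlbut → wlbu (del t @5)
Edit distance = 2.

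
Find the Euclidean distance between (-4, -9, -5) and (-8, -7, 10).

√(Σ(x_i - y_i)²) = √((-4 - (-8))² + (-9 - (-7))² + (-5 - 10)²)
= √(4² + (-2)² + (-15)²) = √(16 + 4 + 225) = √245 ≈ 15.6525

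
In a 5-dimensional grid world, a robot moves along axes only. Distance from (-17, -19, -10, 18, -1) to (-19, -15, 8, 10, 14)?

Σ|x_i - y_i| = |-17 - (-19)| + |-19 - (-15)| + |-10 - 8| + |18 - 10| + |-1 - 14| = 2 + 4 + 18 + 8 + 15 = 47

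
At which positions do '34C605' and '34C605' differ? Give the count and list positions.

Differing positions: none. Hamming distance = 0.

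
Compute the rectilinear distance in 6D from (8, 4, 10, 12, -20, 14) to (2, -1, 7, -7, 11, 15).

Σ|x_i - y_i| = |8 - 2| + |4 - (-1)| + |10 - 7| + |12 - (-7)| + |-20 - 11| + |14 - 15| = 6 + 5 + 3 + 19 + 31 + 1 = 65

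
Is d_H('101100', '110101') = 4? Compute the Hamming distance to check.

Differing positions: 2, 3, 6. Hamming distance = 3, so the claim that d_H = 4 is false.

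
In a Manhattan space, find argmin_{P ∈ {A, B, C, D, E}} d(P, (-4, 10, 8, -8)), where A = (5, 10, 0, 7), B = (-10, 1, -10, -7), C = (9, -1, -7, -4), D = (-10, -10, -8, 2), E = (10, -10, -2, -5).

Distances: d(A) = 32, d(B) = 34, d(C) = 43, d(D) = 52, d(E) = 47. Nearest: A = (5, 10, 0, 7) with distance 32.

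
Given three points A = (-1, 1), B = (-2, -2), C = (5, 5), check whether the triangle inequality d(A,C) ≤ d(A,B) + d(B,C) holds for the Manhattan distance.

d(A,B) = 1 + 3 = 4, d(B,C) = 7 + 7 = 14, d(A,C) = 6 + 4 = 10.
d(A,C) = 10 ≤ 4 + 14 = 18. Triangle inequality is satisfied.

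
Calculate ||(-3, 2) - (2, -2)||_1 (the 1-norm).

Σ|x_i - y_i| = |-3 - 2| + |2 - (-2)| = 5 + 4 = 9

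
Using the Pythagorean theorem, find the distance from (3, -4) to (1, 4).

√(Σ(x_i - y_i)²) = √((3 - 1)² + (-4 - 4)²)
= √(2² + (-8)²) = √(4 + 64) = √68 ≈ 8.2462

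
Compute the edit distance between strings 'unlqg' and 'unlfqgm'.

Let D[i][j] be the edit distance between the first i characters of 'unlqg' and the first j characters of 'unlfqgm', with D[i][0] = i, D[0][j] = j, and D[i][j] = D[i-1][j-1] if the characters match, else 1 + min(D[i-1][j], D[i][j-1], D[i-1][j-1]). Filling the table (rows: prefixes of 'unlqg', columns: prefixes of 'unlfqgm'):
     ε  u  n  l  f  q  g  m
  ε  0  1  2  3  4  5  6  7
  u  1  0  1  2  3  4  5  6
  n  2  1  0  1  2  3  4  5
  l  3  2  1  0  1  2  3  4
  q  4  3  2  1  1  1  2  3
  g  5  4  3  2  2  2  1  2
The bottom-right entry gives D[5][7] = 2, so no sequence of fewer than 2 edits works. Backtracking through the table gives one optimal edit sequence (2 edits):
  unlqg → unlfqg (ins f @4)
  unlfqg → unlfqgm (ins m @7)
Edit distance = 2.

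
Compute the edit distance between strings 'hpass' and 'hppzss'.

Let D[i][j] be the edit distance between the first i characters of 'hpass' and the first j characters of 'hppzss', with D[i][0] = i, D[0][j] = j, and D[i][j] = D[i-1][j-1] if the characters match, else 1 + min(D[i-1][j], D[i][j-1], D[i-1][j-1]). Filling the table (rows: prefixes of 'hpass', columns: prefixes of 'hppzss'):
     ε  h  p  p  z  s  s
  ε  0  1  2  3  4  5  6
  h  1  0  1  2  3  4  5
  p  2  1  0  1  2  3  4
  a  3  2  1  1  2  3  4
  s  4  3  2  2  2  2  3
  s  5  4  3  3  3  2  2
The bottom-right entry gives D[5][6] = 2, so no sequence of fewer than 2 edits works. Backtracking through the table gives one optimal edit sequence (2 edits):
  hpass → hppass (ins p @2)
  hppass → hppzss (sub a→z @4)
Edit distance = 2.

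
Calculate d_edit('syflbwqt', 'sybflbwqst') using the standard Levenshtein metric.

Let D[i][j] be the edit distance between the first i characters of 'syflbwqt' and the first j characters of 'sybflbwqst', with D[i][0] = i, D[0][j] = j, and D[i][j] = D[i-1][j-1] if the characters match, else 1 + min(D[i-1][j], D[i][j-1], D[i-1][j-1]). Filling the table (rows: prefixes of 'syflbwqt', columns: prefixes of 'sybflbwqst'):
     ε  s  y  b  f  l  b  w  q  s  t
  ε  0  1  2  3  4  5  6  7  8  9 10
  s  1  0  1  2  3  4  5  6  7  8  9
  y  2  1  0  1  2  3  4  5  6  7  8
  f  3  2  1  1  1  2  3  4  5  6  7
  l  4  3  2  2  2  1  2  3  4  5  6
  b  5  4  3  2  3  2  1  2  3  4  5
  w  6  5  4  3  3  3  2  1  2  3  4
  q  7  6  5  4  4  4  3  2  1  2  3
  t  8  7  6  5  5  5  4  3  2  2  2
The bottom-right entry gives D[8][10] = 2, so no sequence of fewer than 2 edits works. Backtracking through the table gives one optimal edit sequence (2 edits):
  syflbwqt → sybflbwqt (ins b @3)
  sybflbwqt → sybflbwqst (ins s @9)
Edit distance = 2.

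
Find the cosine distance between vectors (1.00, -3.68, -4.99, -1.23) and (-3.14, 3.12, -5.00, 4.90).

With u = (1.00, -3.68, -4.99, -1.23), v = (-3.14, 3.12, -5.00, 4.90):
u·v = 1·(-3.14) + (-3.68)·3.12 + (-4.99)·(-5) + (-1.23)·4.9 = (-3.14) + (-11.4816) + 24.95 + (-6.027) = 4.3014.
|u| = √(1² + (-3.68)² + (-4.99)² + (-1.23)²) = √(1 + 13.5424 + 24.9001 + 1.5129) = √40.9554, |v| = √((-3.14)² + 3.12² + (-5)² + 4.9²) = √(9.8596 + 9.7344 + 25 + 24.01) = √68.604.
cos θ = (u·v)/(|u||v|) = 4.3014/(√40.9554·√68.604) ≈ 0.0811
Cosine distance = 1 - cos θ ≈ 1 - 0.0811 = 0.9189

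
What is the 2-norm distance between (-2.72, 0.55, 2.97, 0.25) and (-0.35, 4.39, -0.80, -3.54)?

(Σ|x_i - y_i|^2)^(1/2) = (|-2.72 - (-0.35)|^2 + |0.55 - 4.39|^2 + |2.97 - (-0.8)|^2 + |0.25 - (-3.54)|^2)^(1/2)
= (2.37^2 + 3.84^2 + 3.77^2 + 3.79^2)^(1/2) = (5.6169 + 14.7456 + 14.2129 + 14.3641)^(1/2) = (48.9395)^(1/2) ≈ 6.9957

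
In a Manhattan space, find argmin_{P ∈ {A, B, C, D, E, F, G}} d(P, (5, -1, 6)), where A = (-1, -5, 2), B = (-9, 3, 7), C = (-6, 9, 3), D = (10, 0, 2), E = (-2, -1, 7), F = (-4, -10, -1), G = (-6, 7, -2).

Distances: d(A) = 14, d(B) = 19, d(C) = 24, d(D) = 10, d(E) = 8, d(F) = 25, d(G) = 27. Nearest: E = (-2, -1, 7) with distance 8.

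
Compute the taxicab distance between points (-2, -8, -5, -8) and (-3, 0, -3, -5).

Σ|x_i - y_i| = |-2 - (-3)| + |-8 - 0| + |-5 - (-3)| + |-8 - (-5)| = 1 + 8 + 2 + 3 = 14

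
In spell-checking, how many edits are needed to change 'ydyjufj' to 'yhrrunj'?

Let D[i][j] be the edit distance between the first i characters of 'ydyjufj' and the first j characters of 'yhrrunj', with D[i][0] = i, D[0][j] = j, and D[i][j] = D[i-1][j-1] if the characters match, else 1 + min(D[i-1][j], D[i][j-1], D[i-1][j-1]). Filling the table (rows: prefixes of 'ydyjufj', columns: prefixes of 'yhrrunj'):
     ε  y  h  r  r  u  n  j
  ε  0  1  2  3  4  5  6  7
  y  1  0  1  2  3  4  5  6
  d  2  1  1  2  3  4  5  6
  y  3  2  2  2  3  4  5  6
  j  4  3  3  3  3  4  5  5
  u  5  4  4  4  4  3  4  5
  f  6  5  5  5  5  4  4  5
  j  7  6  6  6  6  5  5  4
The bottom-right entry gives D[7][7] = 4, so no sequence of fewer than 4 edits works. Backtracking through the table gives one optimal edit sequence (4 edits):
  ydyjufj → yhyjufj (sub d→h @2)
  yhyjufj → yhrjufj (sub y→r @3)
  yhrjufj → yhrrufj (sub j→r @4)
  yhrrufj → yhrrunj (sub f→n @6)
Edit distance = 4.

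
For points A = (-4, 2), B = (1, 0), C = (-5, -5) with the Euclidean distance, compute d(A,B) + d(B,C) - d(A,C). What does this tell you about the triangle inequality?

d(A,B) = √(5² + 2²) = √29 ≈ 5.3852, d(B,C) = √(6² + 5²) = √61 ≈ 7.8102, d(A,C) = √(1² + 7²) = √50 ≈ 7.0711.
d(A,B) + d(B,C) - d(A,C) = 5.3852 + 7.8102 - 7.0711 = 13.1954 - 7.0711 = 6.1243 (to 4 decimal places). This is ≥ 0, so the triangle inequality holds for these points.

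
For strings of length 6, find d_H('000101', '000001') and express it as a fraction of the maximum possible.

Differing positions: 4. Hamming distance = 1. The maximum possible Hamming distance for length-6 strings is 6, so d_H/6 = 1/6 ≈ 0.1667.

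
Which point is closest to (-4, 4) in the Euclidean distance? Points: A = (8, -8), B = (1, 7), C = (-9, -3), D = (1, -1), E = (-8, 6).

Distances: d(A) ≈ 16.9706, d(B) ≈ 5.831, d(C) ≈ 8.6023, d(D) ≈ 7.0711, d(E) ≈ 4.4721. Nearest: E = (-8, 6) with distance 4.4721.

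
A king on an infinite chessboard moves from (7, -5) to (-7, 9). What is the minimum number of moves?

max(|x_i - y_i|) = max(|7 - (-7)|, |-5 - 9|) = max(14, 14) = 14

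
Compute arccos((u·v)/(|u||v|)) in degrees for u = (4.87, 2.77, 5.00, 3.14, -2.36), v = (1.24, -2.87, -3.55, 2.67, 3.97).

With u = (4.87, 2.77, 5.00, 3.14, -2.36), v = (1.24, -2.87, -3.55, 2.67, 3.97):
u·v = 4.87·1.24 + 2.77·(-2.87) + 5·(-3.55) + 3.14·2.67 + (-2.36)·3.97 = 6.0388 + (-7.9499) + (-17.75) + 8.3838 + (-9.3692) = -20.6465.
|u| = √(4.87² + 2.77² + 5² + 3.14² + (-2.36)²) = √(23.7169 + 7.6729 + 25 + 9.8596 + 5.5696) = √71.819, |v| = √(1.24² + (-2.87)² + (-3.55)² + 2.67² + 3.97²) = √(1.5376 + 8.2369 + 12.6025 + 7.1289 + 15.7609) = √45.2668.
cos θ = (u·v)/(|u||v|) = -20.6465/(√71.819·√45.2668) ≈ -0.362107
θ = arccos(-0.362107) ≈ 111.23°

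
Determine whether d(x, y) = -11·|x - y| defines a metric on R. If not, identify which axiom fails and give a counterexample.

No. With c = -11 < 0, d fails non-negativity: d(9, 16) = -11·|9 - 16| = -11·7 = -77 < 0.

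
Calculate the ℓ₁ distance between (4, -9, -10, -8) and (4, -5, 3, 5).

Σ|x_i - y_i| = |4 - 4| + |-9 - (-5)| + |-10 - 3| + |-8 - 5| = 0 + 4 + 13 + 13 = 30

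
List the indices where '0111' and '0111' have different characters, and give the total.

Differing positions: none. Hamming distance = 0.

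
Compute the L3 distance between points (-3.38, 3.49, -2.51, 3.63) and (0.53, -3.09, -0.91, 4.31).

(Σ|x_i - y_i|^3)^(1/3) = (|-3.38 - 0.53|^3 + |3.49 - (-3.09)|^3 + |-2.51 - (-0.91)|^3 + |3.63 - 4.31|^3)^(1/3)
= (3.91^3 + 6.58^3 + 1.6^3 + 0.68^3)^(1/3) ≈ (59.7765 + 284.8903 + 4.096 + 0.3144)^(1/3) = (349.0772)^(1/3) ≈ 7.0411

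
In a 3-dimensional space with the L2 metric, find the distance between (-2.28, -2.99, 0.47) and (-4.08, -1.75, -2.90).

(Σ|x_i - y_i|^2)^(1/2) = (|-2.28 - (-4.08)|^2 + |-2.99 - (-1.75)|^2 + |0.47 - (-2.9)|^2)^(1/2)
= (1.8^2 + 1.24^2 + 3.37^2)^(1/2) = (3.24 + 1.5376 + 11.3569)^(1/2) = (16.1345)^(1/2) ≈ 4.0168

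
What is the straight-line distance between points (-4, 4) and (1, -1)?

√(Σ(x_i - y_i)²) = √((-4 - 1)² + (4 - (-1))²)
= √((-5)² + 5²) = √(25 + 25) = √50 ≈ 7.0711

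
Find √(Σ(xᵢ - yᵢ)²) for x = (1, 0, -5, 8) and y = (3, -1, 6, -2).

√(Σ(x_i - y_i)²) = √((1 - 3)² + (0 - (-1))² + (-5 - 6)² + (8 - (-2))²)
= √((-2)² + 1² + (-11)² + 10²) = √(4 + 1 + 121 + 100) = √226 ≈ 15.0333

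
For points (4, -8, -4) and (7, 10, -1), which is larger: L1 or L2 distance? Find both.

L1 = |4 - 7| + |-8 - 10| + |-4 - (-1)| = 3 + 18 + 3 = 24
L2 = √(3² + 18² + 3²) = √342 ≈ 18.4932
L1 ≥ L2 always (equality iff movement is along one axis); L1 > L2 here.
Ratio L1/L2 = 24/√342 ≈ 1.2978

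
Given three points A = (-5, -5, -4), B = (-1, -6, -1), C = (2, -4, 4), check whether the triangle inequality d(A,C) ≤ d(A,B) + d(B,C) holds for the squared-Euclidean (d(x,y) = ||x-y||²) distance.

d(A,B) = 4² + 1² + 3² = 26, d(B,C) = 3² + 2² + 5² = 38, d(A,C) = 7² + 1² + 8² = 114.
d(A,C) = 114 > 26 + 38 = 64. Triangle inequality is VIOLATED. (Squared-Euclidean is not a metric — this is a counterexample.)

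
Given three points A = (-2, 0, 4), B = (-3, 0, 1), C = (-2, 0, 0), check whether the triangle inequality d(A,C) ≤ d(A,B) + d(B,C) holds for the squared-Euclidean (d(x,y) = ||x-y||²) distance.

d(A,B) = 1² + 0² + 3² = 10, d(B,C) = 1² + 0² + 1² = 2, d(A,C) = 0² + 0² + 4² = 16.
d(A,C) = 16 > 10 + 2 = 12. Triangle inequality is VIOLATED. (Squared-Euclidean is not a metric — this is a counterexample.)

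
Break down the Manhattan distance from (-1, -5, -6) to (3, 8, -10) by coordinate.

Σ|x_i - y_i| = |-1 - 3| + |-5 - 8| + |-6 - (-10)| = 4 + 13 + 4 = 21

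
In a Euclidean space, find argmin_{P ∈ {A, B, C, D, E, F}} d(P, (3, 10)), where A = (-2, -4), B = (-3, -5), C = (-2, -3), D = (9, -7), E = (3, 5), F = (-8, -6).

Distances: d(A) ≈ 14.8661, d(B) ≈ 16.1555, d(C) ≈ 13.9284, d(D) ≈ 18.0278, d(E) = 5, d(F) ≈ 19.4165. Nearest: E = (3, 5) with distance 5.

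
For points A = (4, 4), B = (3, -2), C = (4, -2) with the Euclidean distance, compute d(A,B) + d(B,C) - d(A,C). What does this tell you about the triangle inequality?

d(A,B) = √(1² + 6²) = √37 ≈ 6.0828, d(B,C) = √(1² + 0²) = √1 = 1, d(A,C) = √(0² + 6²) = √36 = 6.
d(A,B) + d(B,C) - d(A,C) = 6.0828 + 1 - 6 = 7.0828 - 6 = 1.0828 (to 4 decimal places). This is ≥ 0, so the triangle inequality holds for these points.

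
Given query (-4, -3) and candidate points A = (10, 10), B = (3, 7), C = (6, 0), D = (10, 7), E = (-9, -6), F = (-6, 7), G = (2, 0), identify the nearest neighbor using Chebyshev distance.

Distances: d(A) = 14, d(B) = 10, d(C) = 10, d(D) = 14, d(E) = 5, d(F) = 10, d(G) = 6. Nearest: E = (-9, -6) with distance 5.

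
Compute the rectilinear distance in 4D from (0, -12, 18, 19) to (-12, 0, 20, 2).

Σ|x_i - y_i| = |0 - (-12)| + |-12 - 0| + |18 - 20| + |19 - 2| = 12 + 12 + 2 + 17 = 43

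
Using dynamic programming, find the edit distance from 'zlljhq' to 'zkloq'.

Let D[i][j] be the edit distance between the first i characters of 'zlljhq' and the first j characters of 'zkloq', with D[i][0] = i, D[0][j] = j, and D[i][j] = D[i-1][j-1] if the characters match, else 1 + min(D[i-1][j], D[i][j-1], D[i-1][j-1]). Filling the table (rows: prefixes of 'zlljhq', columns: prefixes of 'zkloq'):
     ε  z  k  l  o  q
  ε  0  1  2  3  4  5
  z  1  0  1  2  3  4
  l  2  1  1  1  2  3
  l  3  2  2  1  2  3
  j  4  3  3  2  2  3
  h  5  4  4  3  3  3
  q  6  5  5  4  4  3
The bottom-right entry gives D[6][5] = 3, so no sequence of fewer than 3 edits works. Backtracking through the table gives one optimal edit sequence (3 edits):
  zlljhq → zkljhq (sub l→k @2)
  zkljhq → zklhq (del j @4)
  zklhq → zkloq (sub h→o @4)
Edit distance = 3.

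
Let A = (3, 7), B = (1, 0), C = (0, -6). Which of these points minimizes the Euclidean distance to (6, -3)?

Distances: d(A) ≈ 10.4403, d(B) ≈ 5.831, d(C) ≈ 6.7082. Nearest: B = (1, 0) with distance 5.831.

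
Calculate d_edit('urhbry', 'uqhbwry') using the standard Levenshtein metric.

Let D[i][j] be the edit distance between the first i characters of 'urhbry' and the first j characters of 'uqhbwry', with D[i][0] = i, D[0][j] = j, and D[i][j] = D[i-1][j-1] if the characters match, else 1 + min(D[i-1][j], D[i][j-1], D[i-1][j-1]). Filling the table (rows: prefixes of 'urhbry', columns: prefixes of 'uqhbwry'):
     ε  u  q  h  b  w  r  y
  ε  0  1  2  3  4  5  6  7
  u  1  0  1  2  3  4  5  6
  r  2  1  1  2  3  4  4  5
  h  3  2  2  1  2  3  4  5
  b  4  3  3  2  1  2  3  4
  r  5  4  4  3  2  2  2  3
  y  6  5  5  4  3  3  3  2
The bottom-right entry gives D[6][7] = 2, so no sequence of fewer than 2 edits works. Backtracking through the table gives one optimal edit sequence (2 edits):
  urhbry → uqhbry (sub r→q @2)
  uqhbry → uqhbwry (ins w @5)
Edit distance = 2.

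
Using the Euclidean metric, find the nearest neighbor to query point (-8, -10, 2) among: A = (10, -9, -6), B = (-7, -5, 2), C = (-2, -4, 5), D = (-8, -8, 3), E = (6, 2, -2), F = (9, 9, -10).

Distances: d(A) ≈ 19.7231, d(B) ≈ 5.099, d(C) = 9, d(D) ≈ 2.2361, d(E) ≈ 18.868, d(F) ≈ 28.178. Nearest: D = (-8, -8, 3) with distance 2.2361.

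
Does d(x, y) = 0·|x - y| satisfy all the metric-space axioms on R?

No. With c = 0, d(x,y) = 0 for all x, y. This fails identity of indiscernibles: d(3, 9) = 0 but 3 ≠ 9.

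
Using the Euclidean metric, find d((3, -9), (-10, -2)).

√(Σ(x_i - y_i)²) = √((3 - (-10))² + (-9 - (-2))²)
= √(13² + (-7)²) = √(169 + 49) = √218 ≈ 14.7648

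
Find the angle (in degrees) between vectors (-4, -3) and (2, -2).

With u = (-4, -3), v = (2, -2):
u·v = (-4)·2 + (-3)·(-2) = (-8) + 6 = -2.
|u| = √((-4)² + (-3)²) = √25, |v| = √(2² + (-2)²) = √8, so |u||v| = √(25·8) = √200.
cos θ = (u·v)/(|u||v|) = -2/√200 ≈ -0.141421
θ = arccos(-0.141421) ≈ 98.13°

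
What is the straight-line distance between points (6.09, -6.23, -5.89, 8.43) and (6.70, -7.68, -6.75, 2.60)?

√(Σ(x_i - y_i)²) = √((6.09 - 6.7)² + (-6.23 - (-7.68))² + (-5.89 - (-6.75))² + (8.43 - 2.6)²)
= √((-0.61)² + 1.45² + 0.86² + 5.83²) = √(0.3721 + 2.1025 + 0.7396 + 33.9889) = √37.2031 ≈ 6.0994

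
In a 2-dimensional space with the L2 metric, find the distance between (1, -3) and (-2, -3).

(Σ|x_i - y_i|^2)^(1/2) = (|1 - (-2)|^2 + |-3 - (-3)|^2)^(1/2)
= (3^2 + 0^2)^(1/2) = (9 + 0)^(1/2) = (9)^(1/2) = 3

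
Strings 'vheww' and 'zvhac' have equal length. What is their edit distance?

Let D[i][j] be the edit distance between the first i characters of 'vheww' and the first j characters of 'zvhac', with D[i][0] = i, D[0][j] = j, and D[i][j] = D[i-1][j-1] if the characters match, else 1 + min(D[i-1][j], D[i][j-1], D[i-1][j-1]). Filling the table (rows: prefixes of 'vheww', columns: prefixes of 'zvhac'):
     ε  z  v  h  a  c
  ε  0  1  2  3  4  5
  v  1  1  1  2  3  4
  h  2  2  2  1  2  3
  e  3  3  3  2  2  3
  w  4  4  4  3  3  3
  w  5  5  5  4  4  4
The bottom-right entry gives D[5][5] = 4, so no sequence of fewer than 4 edits works. Backtracking through the table gives one optimal edit sequence (4 edits):
  vheww → zvheww (ins z @1)
  zvheww → zvhww (del e @4)
  zvhww → zvhaw (sub w→a @4)
  zvhaw → zvhac (sub w→c @5)
Edit distance = 4.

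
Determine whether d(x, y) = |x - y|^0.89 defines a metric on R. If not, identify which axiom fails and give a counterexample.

Yes. With 0 < p = 0.89 ≤ 1, d(x,y) = |x-y|^0.89 is a metric on R. Non-negativity and symmetry are immediate; |x-y|^0.89 = 0 ⟺ |x-y| = 0 ⟺ x = y. For the triangle inequality, the function t ↦ t^0.89 is subadditive on [0,∞) when p ≤ 1, so |x-z|^0.89 ≤ (|x-y| + |y-z|)^0.89 ≤ |x-y|^0.89 + |y-z|^0.89.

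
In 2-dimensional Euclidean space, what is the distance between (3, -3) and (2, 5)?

√(Σ(x_i - y_i)²) = √((3 - 2)² + (-3 - 5)²)
= √(1² + (-8)²) = √(1 + 64) = √65 ≈ 8.0623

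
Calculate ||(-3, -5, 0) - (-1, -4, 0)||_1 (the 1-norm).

Σ|x_i - y_i| = |-3 - (-1)| + |-5 - (-4)| + |0 - 0| = 2 + 1 + 0 = 3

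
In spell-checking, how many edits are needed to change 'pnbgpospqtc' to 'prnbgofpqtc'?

Let D[i][j] be the edit distance between the first i characters of 'pnbgpospqtc' and the first j characters of 'prnbgofpqtc', with D[i][0] = i, D[0][j] = j, and D[i][j] = D[i-1][j-1] if the characters match, else 1 + min(D[i-1][j], D[i][j-1], D[i-1][j-1]). Filling the table (rows: prefixes of 'pnbgpospqtc', columns: prefixes of 'prnbgofpqtc'):
     ε  p  r  n  b  g  o  f  p  q  t  c
  ε  0  1  2  3  4  5  6  7  8  9 10 11
  p  1  0  1  2  3  4  5  6  7  8  9 10
  n  2  1  1  1  2  3  4  5  6  7  8  9
  b  3  2  2  2  1  2  3  4  5  6  7  8
  g  4  3  3  3  2  1  2  3  4  5  6  7
  p  5  4  4  4  3  2  2  3  3  4  5  6
  o  6  5  5  5  4  3  2  3  4  4  5  6
  s  7  6  6  6  5  4  3  3  4  5  5  6
  p  8  7  7  7  6  5  4  4  3  4  5  6
  q  9  8  8  8  7  6  5  5  4  3  4  5
  t 10  9  9  9  8  7  6  6  5  4  3  4
  c 11 10 10 10  9  8  7  7  6  5  4  3
The bottom-right entry gives D[11][11] = 3, so no sequence of fewer than 3 edits works. Backtracking through the table gives one optimal edit sequence (3 edits):
  pnbgpospqtc → prnbgpospqtc (ins r @2)
  prnbgpospqtc → prnbgospqtc (del p @6)
  prnbgospqtc → prnbgofpqtc (sub s→f @7)
Edit distance = 3.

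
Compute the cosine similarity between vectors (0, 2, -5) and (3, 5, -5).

With u = (0, 2, -5), v = (3, 5, -5):
u·v = 0·3 + 2·5 + (-5)·(-5) = 0 + 10 + 25 = 35.
|u| = √(0² + 2² + (-5)²) = √29, |v| = √(3² + 5² + (-5)²) = √59, so |u||v| = √(29·59) = √1711.
cos θ = (u·v)/(|u||v|) = 35/√1711 ≈ 0.8461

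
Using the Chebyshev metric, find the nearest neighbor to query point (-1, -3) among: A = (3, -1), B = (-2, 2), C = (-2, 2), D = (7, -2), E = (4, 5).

Distances: d(A) = 4, d(B) = 5, d(C) = 5, d(D) = 8, d(E) = 8. Nearest: A = (3, -1) with distance 4.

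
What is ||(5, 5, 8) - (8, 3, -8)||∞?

max(|x_i - y_i|) = max(|5 - 8|, |5 - 3|, |8 - (-8)|) = max(3, 2, 16) = 16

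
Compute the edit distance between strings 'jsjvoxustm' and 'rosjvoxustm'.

Let D[i][j] be the edit distance between the first i characters of 'jsjvoxustm' and the first j characters of 'rosjvoxustm', with D[i][0] = i, D[0][j] = j, and D[i][j] = D[i-1][j-1] if the characters match, else 1 + min(D[i-1][j], D[i][j-1], D[i-1][j-1]). Filling the table (rows: prefixes of 'jsjvoxustm', columns: prefixes of 'rosjvoxustm'):
     ε  r  o  s  j  v  o  x  u  s  t  m
  ε  0  1  2  3  4  5  6  7  8  9 10 11
  j  1  1  2  3  3  4  5  6  7  8  9 10
  s  2  2  2  2  3  4  5  6  7  7  8  9
  j  3  3  3  3  2  3  4  5  6  7  8  9
  v  4  4  4  4  3  2  3  4  5  6  7  8
  o  5  5  4  5  4  3  2  3  4  5  6  7
  x  6  6  5  5  5  4  3  2  3  4  5  6
  u  7  7  6  6  6  5  4  3  2  3  4  5
  s  8  8  7  6  7  6  5  4  3  2  3  4
  t  9  9  8  7  7  7  6  5  4  3  2  3
  m 10 10  9  8  8  8  7  6  5  4  3  2
The bottom-right entry gives D[10][11] = 2, so no sequence of fewer than 2 edits works. Backtracking through the table gives one optimal edit sequence (2 edits):
  jsjvoxustm → rjsjvoxustm (ins r @1)
  rjsjvoxustm → rosjvoxustm (sub j→o @2)
Edit distance = 2.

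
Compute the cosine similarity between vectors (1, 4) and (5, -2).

With u = (1, 4), v = (5, -2):
u·v = 1·5 + 4·(-2) = 5 + (-8) = -3.
|u| = √(1² + 4²) = √17, |v| = √(5² + (-2)²) = √29, so |u||v| = √(17·29) = √493.
cos θ = (u·v)/(|u||v|) = -3/√493 ≈ -0.1351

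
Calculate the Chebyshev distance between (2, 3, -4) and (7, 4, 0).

max(|x_i - y_i|) = max(|2 - 7|, |3 - 4|, |-4 - 0|) = max(5, 1, 4) = 5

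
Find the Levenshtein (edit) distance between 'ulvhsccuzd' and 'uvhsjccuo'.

Let D[i][j] be the edit distance between the first i characters of 'ulvhsccuzd' and the first j characters of 'uvhsjccuo', with D[i][0] = i, D[0][j] = j, and D[i][j] = D[i-1][j-1] if the characters match, else 1 + min(D[i-1][j], D[i][j-1], D[i-1][j-1]). Filling the table (rows: prefixes of 'ulvhsccuzd', columns: prefixes of 'uvhsjccuo'):
     ε  u  v  h  s  j  c  c  u  o
  ε  0  1  2  3  4  5  6  7  8  9
  u  1  0  1  2  3  4  5  6  7  8
  l  2  1  1  2  3  4  5  6  7  8
  v  3  2  1  2  3  4  5  6  7  8
  h  4  3  2  1  2  3  4  5  6  7
  s  5  4  3  2  1  2  3  4  5  6
  c  6  5  4  3  2  2  2  3  4  5
  c  7  6  5  4  3  3  2  2  3  4
  u  8  7  6  5  4  4  3  3  2  3
  z  9  8  7  6  5  5  4  4  3  3
  d 10  9  8  7  6  6  5  5  4  4
The bottom-right entry gives D[10][9] = 4, so no sequence of fewer than 4 edits works. Backtracking through the table gives one optimal edit sequence (4 edits):
  ulvhsccuzd → uvhsccuzd (del l @2)
  uvhsccuzd → uvhsjccuzd (ins j @5)
  uvhsjccuzd → uvhsjccud (del z @9)
  uvhsjccud → uvhsjccuo (sub d→o @9)
Edit distance = 4.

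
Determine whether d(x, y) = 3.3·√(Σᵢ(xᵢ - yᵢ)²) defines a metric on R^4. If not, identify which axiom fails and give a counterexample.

Yes. The L2 (Euclidean) norm induces a metric on R^4, and multiplying a metric by a positive constant 3.3 > 0 preserves all four axioms: non-negativity (3.3·||x-y|| ≥ 0), identity (3.3·||x-y|| = 0 ⟺ ||x-y|| = 0 ⟺ x = y), symmetry (||x-y|| = ||y-x||), and the triangle inequality (3.3·||x-z|| ≤ 3.3·||x-y|| + 3.3·||y-z||). So d is a metric.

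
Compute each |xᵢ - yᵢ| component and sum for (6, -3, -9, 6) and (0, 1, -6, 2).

Σ|x_i - y_i| = |6 - 0| + |-3 - 1| + |-9 - (-6)| + |6 - 2| = 6 + 4 + 3 + 4 = 17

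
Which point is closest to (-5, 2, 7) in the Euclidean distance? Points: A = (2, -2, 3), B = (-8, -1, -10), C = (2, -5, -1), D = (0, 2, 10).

Distances: d(A) = 9, d(B) ≈ 17.5214, d(C) ≈ 12.7279, d(D) ≈ 5.831. Nearest: D = (0, 2, 10) with distance 5.831.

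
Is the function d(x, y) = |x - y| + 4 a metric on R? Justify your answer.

No. d fails identity of indiscernibles (specifically d(x,x) = 0): d(-3, -3) = |-3 - (-3)| + 4 = 0 + 4 = 4 ≠ 0.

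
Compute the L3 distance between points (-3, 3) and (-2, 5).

(Σ|x_i - y_i|^3)^(1/3) = (|-3 - (-2)|^3 + |3 - 5|^3)^(1/3)
= (1^3 + 2^3)^(1/3) = (1 + 8)^(1/3) = (9)^(1/3) ≈ 2.0801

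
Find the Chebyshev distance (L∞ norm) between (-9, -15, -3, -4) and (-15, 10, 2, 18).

max(|x_i - y_i|) = max(|-9 - (-15)|, |-15 - 10|, |-3 - 2|, |-4 - 18|) = max(6, 25, 5, 22) = 25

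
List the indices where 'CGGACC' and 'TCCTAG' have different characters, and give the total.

Differing positions: 1, 2, 3, 4, 5, 6. Hamming distance = 6.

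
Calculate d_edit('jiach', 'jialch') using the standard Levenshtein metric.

Let D[i][j] be the edit distance between the first i characters of 'jiach' and the first j characters of 'jialch', with D[i][0] = i, D[0][j] = j, and D[i][j] = D[i-1][j-1] if the characters match, else 1 + min(D[i-1][j], D[i][j-1], D[i-1][j-1]). Filling the table (rows: prefixes of 'jiach', columns: prefixes of 'jialch'):
     ε  j  i  a  l  c  h
  ε  0  1  2  3  4  5  6
  j  1  0  1  2  3  4  5
  i  2  1  0  1  2  3  4
  a  3  2  1  0  1  2  3
  c  4  3  2  1  1  1  2
  h  5  4  3  2  2  2  1
The bottom-right entry gives D[5][6] = 1, so no sequence of fewer than 1 edit works. Backtracking through the table gives one optimal edit sequence (1 edit):
  jiach → jialch (ins l @4)
Edit distance = 1.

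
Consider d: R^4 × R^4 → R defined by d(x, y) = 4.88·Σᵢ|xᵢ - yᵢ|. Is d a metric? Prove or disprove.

Yes. The L1 (Manhattan) norm induces a metric on R^4, and multiplying a metric by a positive constant 4.88 > 0 preserves all four axioms: non-negativity (4.88·||x-y|| ≥ 0), identity (4.88·||x-y|| = 0 ⟺ ||x-y|| = 0 ⟺ x = y), symmetry (||x-y|| = ||y-x||), and the triangle inequality (4.88·||x-z|| ≤ 4.88·||x-y|| + 4.88·||y-z||). So d is a metric.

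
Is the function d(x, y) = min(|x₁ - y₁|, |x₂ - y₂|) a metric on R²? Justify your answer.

No. d fails identity of indiscernibles: take x = (-2, 0) and y = (-2, 3). Then d(x,y) = min(|-2 - (-2)|, |0 - 3|) = min(0, 3) = 0, yet x ≠ y.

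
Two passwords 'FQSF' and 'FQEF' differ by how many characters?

Differing positions: 3. Hamming distance = 1.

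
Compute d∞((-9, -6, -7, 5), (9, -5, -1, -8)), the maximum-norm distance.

max(|x_i - y_i|) = max(|-9 - 9|, |-6 - (-5)|, |-7 - (-1)|, |5 - (-8)|) = max(18, 1, 6, 13) = 18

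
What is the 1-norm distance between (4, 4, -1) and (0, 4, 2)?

Σ|x_i - y_i| = |4 - 0| + |4 - 4| + |-1 - 2| = 4 + 0 + 3 = 7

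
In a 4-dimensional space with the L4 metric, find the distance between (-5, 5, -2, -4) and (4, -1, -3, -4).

(Σ|x_i - y_i|^4)^(1/4) = (|-5 - 4|^4 + |5 - (-1)|^4 + |-2 - (-3)|^4 + |-4 - (-4)|^4)^(1/4)
= (9^4 + 6^4 + 1^4 + 0^4)^(1/4) = (6561 + 1296 + 1 + 0)^(1/4) = (7858)^(1/4) ≈ 9.4152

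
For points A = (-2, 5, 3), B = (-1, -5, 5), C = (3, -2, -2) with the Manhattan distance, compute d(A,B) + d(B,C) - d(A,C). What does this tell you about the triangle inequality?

d(A,B) = 1 + 10 + 2 = 13, d(B,C) = 4 + 3 + 7 = 14, d(A,C) = 5 + 7 + 5 = 17.
d(A,B) + d(B,C) - d(A,C) = 13 + 14 - 17 = 27 - 17 = 10. This is ≥ 0, so the triangle inequality holds for these points.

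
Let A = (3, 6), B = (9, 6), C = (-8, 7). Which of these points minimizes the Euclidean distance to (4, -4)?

Distances: d(A) ≈ 10.0499, d(B) ≈ 11.1803, d(C) ≈ 16.2788. Nearest: A = (3, 6) with distance 10.0499.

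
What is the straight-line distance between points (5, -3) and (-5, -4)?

√(Σ(x_i - y_i)²) = √((5 - (-5))² + (-3 - (-4))²)
= √(10² + 1²) = √(100 + 1) = √101 ≈ 10.0499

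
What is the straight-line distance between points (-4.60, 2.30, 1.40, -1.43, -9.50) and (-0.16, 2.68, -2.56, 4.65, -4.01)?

√(Σ(x_i - y_i)²) = √((-4.6 - (-0.16))² + (2.3 - 2.68)² + (1.4 - (-2.56))² + (-1.43 - 4.65)² + (-9.5 - (-4.01))²)
= √((-4.44)² + (-0.38)² + 3.96² + (-6.08)² + (-5.49)²) = √(19.7136 + 0.1444 + 15.6816 + 36.9664 + 30.1401) = √102.6461 ≈ 10.1314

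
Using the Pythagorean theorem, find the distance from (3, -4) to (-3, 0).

√(Σ(x_i - y_i)²) = √((3 - (-3))² + (-4 - 0)²)
= √(6² + (-4)²) = √(36 + 16) = √52 ≈ 7.2111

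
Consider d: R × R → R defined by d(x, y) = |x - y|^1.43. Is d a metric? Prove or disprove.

No. d(x,y) = |x-y|^1.43 fails the triangle inequality since p = 1.43 > 1. Counterexample: x = -5, y = 7, z = 17. d(x,z) = |-5 - 17|^1.43 = 22^1.43 ≈ 83.1121, but d(x,y) + d(y,z) = 12^1.43 + 10^1.43 ≈ 34.9325 + 26.9153 = 61.8478. Since 83.1121 > 61.8478, the triangle inequality is violated.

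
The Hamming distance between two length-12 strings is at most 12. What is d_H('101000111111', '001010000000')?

Differing positions: 1, 5, 7, 8, 9, 10, 11, 12. Hamming distance = 8. The maximum possible Hamming distance for length-12 strings is 12, so d_H/12 = 8/12 ≈ 0.6667.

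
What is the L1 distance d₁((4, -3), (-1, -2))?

Σ|x_i - y_i| = |4 - (-1)| + |-3 - (-2)| = 5 + 1 = 6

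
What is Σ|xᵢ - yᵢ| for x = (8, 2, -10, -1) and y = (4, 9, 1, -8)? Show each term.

Σ|x_i - y_i| = |8 - 4| + |2 - 9| + |-10 - 1| + |-1 - (-8)| = 4 + 7 + 11 + 7 = 29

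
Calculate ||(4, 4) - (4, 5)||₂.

√(Σ(x_i - y_i)²) = √((4 - 4)² + (4 - 5)²)
= √(0² + (-1)²) = √(0 + 1) = √1 = 1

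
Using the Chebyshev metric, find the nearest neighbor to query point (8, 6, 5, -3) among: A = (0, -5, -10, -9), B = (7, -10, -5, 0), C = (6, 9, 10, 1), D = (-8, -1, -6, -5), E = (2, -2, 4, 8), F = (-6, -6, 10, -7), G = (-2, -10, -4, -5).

Distances: d(A) = 15, d(B) = 16, d(C) = 5, d(D) = 16, d(E) = 11, d(F) = 14, d(G) = 16. Nearest: C = (6, 9, 10, 1) with distance 5.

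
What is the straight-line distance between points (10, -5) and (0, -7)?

√(Σ(x_i - y_i)²) = √((10 - 0)² + (-5 - (-7))²)
= √(10² + 2²) = √(100 + 4) = √104 ≈ 10.198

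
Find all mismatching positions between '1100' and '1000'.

Differing positions: 2. Hamming distance = 1.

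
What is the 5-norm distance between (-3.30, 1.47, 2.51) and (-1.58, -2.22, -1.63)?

(Σ|x_i - y_i|^5)^(1/5) = (|-3.3 - (-1.58)|^5 + |1.47 - (-2.22)|^5 + |2.51 - (-1.63)|^5)^(1/5)
= (1.72^5 + 3.69^5 + 4.14^5)^(1/5) ≈ (15.0537 + 684.1193 + 1216.1908)^(1/5) = (1915.3638)^(1/5) ≈ 4.5337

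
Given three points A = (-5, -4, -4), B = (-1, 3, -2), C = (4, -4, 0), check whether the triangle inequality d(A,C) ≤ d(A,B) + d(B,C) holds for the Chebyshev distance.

d(A,B) = max(4, 7, 2) = 7, d(B,C) = max(5, 7, 2) = 7, d(A,C) = max(9, 0, 4) = 9.
d(A,C) = 9 ≤ 7 + 7 = 14. Triangle inequality is satisfied.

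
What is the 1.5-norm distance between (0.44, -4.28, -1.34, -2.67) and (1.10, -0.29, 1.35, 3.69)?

(Σ|x_i - y_i|^1.5)^(1/1.5) = (|0.44 - 1.1|^1.5 + |-4.28 - (-0.29)|^1.5 + |-1.34 - 1.35|^1.5 + |-2.67 - 3.69|^1.5)^(1/1.5)
= (0.66^1.5 + 3.99^1.5 + 2.69^1.5 + 6.36^1.5)^(1/1.5) ≈ (0.5362 + 7.97 + 4.4119 + 16.0393)^(1/1.5) = (28.9574)^(1/1.5) ≈ 9.4299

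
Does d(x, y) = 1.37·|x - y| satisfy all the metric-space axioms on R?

Yes. Since |x - y| is a metric on R and 1.37 > 0, the positive scalar multiple 1.37·|x - y| is also a metric: scaling by a positive constant preserves non-negativity, identity (d=0 ⟺ |x-y|=0 ⟺ x=y), symmetry, and the triangle inequality.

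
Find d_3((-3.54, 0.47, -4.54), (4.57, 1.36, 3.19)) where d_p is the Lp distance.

(Σ|x_i - y_i|^3)^(1/3) = (|-3.54 - 4.57|^3 + |0.47 - 1.36|^3 + |-4.54 - 3.19|^3)^(1/3)
= (8.11^3 + 0.89^3 + 7.73^3)^(1/3) ≈ (533.4117 + 0.705 + 461.8899)^(1/3) = (996.0066)^(1/3) ≈ 9.9867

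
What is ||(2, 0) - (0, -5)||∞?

max(|x_i - y_i|) = max(|2 - 0|, |0 - (-5)|) = max(2, 5) = 5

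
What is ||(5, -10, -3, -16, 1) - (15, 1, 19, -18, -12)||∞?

max(|x_i - y_i|) = max(|5 - 15|, |-10 - 1|, |-3 - 19|, |-16 - (-18)|, |1 - (-12)|) = max(10, 11, 22, 2, 13) = 22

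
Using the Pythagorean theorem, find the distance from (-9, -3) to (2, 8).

√(Σ(x_i - y_i)²) = √((-9 - 2)² + (-3 - 8)²)
= √((-11)² + (-11)²) = √(121 + 121) = √242 ≈ 15.5563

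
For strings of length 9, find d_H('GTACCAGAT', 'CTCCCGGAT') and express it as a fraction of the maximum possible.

Differing positions: 1, 3, 6. Hamming distance = 3. The maximum possible Hamming distance for length-9 strings is 9, so d_H/9 = 3/9 ≈ 0.3333.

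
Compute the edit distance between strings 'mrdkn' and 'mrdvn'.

Let D[i][j] be the edit distance between the first i characters of 'mrdkn' and the first j characters of 'mrdvn', with D[i][0] = i, D[0][j] = j, and D[i][j] = D[i-1][j-1] if the characters match, else 1 + min(D[i-1][j], D[i][j-1], D[i-1][j-1]). Filling the table (rows: prefixes of 'mrdkn', columns: prefixes of 'mrdvn'):
     ε  m  r  d  v  n
  ε  0  1  2  3  4  5
  m  1  0  1  2  3  4
  r  2  1  0  1  2  3
  d  3  2  1  0  1  2
  k  4  3  2  1  1  2
  n  5  4  3  2  2  1
The bottom-right entry gives D[5][5] = 1, so no sequence of fewer than 1 edit works. Backtracking through the table gives one optimal edit sequence (1 edit):
  mrdkn → mrdvn (sub k→v @4)
Edit distance = 1.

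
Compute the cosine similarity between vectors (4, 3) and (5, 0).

With u = (4, 3), v = (5, 0):
u·v = 4·5 + 3·0 = 20 + 0 = 20.
|u| = √(4² + 3²) = √25, |v| = √(5² + 0²) = √25, so |u||v| = √(25·25) = √625 = 25.
cos θ = (u·v)/(|u||v|) = 20/25 = 0.8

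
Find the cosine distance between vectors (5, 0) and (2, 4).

With u = (5, 0), v = (2, 4):
u·v = 5·2 + 0·4 = 10 + 0 = 10.
|u| = √(5² + 0²) = √25, |v| = √(2² + 4²) = √20, so |u||v| = √(25·20) = √500.
cos θ = (u·v)/(|u||v|) = 10/√500 ≈ 0.4472
Cosine distance = 1 - cos θ ≈ 1 - 0.4472 = 0.5528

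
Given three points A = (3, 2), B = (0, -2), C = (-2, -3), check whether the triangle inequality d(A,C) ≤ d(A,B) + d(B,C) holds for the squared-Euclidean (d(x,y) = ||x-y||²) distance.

d(A,B) = 3² + 4² = 25, d(B,C) = 2² + 1² = 5, d(A,C) = 5² + 5² = 50.
d(A,C) = 50 > 25 + 5 = 30. Triangle inequality is VIOLATED. (Squared-Euclidean is not a metric — this is a counterexample.)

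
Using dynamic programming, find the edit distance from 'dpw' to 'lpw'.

Let D[i][j] be the edit distance between the first i characters of 'dpw' and the first j characters of 'lpw', with D[i][0] = i, D[0][j] = j, and D[i][j] = D[i-1][j-1] if the characters match, else 1 + min(D[i-1][j], D[i][j-1], D[i-1][j-1]). Filling the table (rows: prefixes of 'dpw', columns: prefixes of 'lpw'):
     ε  l  p  w
  ε  0  1  2  3
  d  1  1  2  3
  p  2  2  1  2
  w  3  3  2  1
The bottom-right entry gives D[3][3] = 1, so no sequence of fewer than 1 edit works. Backtracking through the table gives one optimal edit sequence (1 edit):
  dpw → lpw (sub d→l @1)
Edit distance = 1.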